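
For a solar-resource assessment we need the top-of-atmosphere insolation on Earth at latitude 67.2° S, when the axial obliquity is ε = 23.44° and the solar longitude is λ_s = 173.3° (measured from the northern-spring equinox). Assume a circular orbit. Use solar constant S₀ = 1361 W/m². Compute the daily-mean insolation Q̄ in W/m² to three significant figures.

Solar declination: sin δ = sin ε · sin λ_s = sin 23.44° × sin 173.3° = 0.04641, so δ = +2.660°.
cos H₀ = −tan(-67.2°) tan(+2.660°) = 0.1105, H₀ = 1.4600 rad.
Bracket: H₀ sin φ sin δ + cos φ cos δ sin H₀ = 1.4600×-0.92186×0.04641 + 0.38752×0.99892×0.99387 = -0.062464 + 0.384729 = 0.322265.
Q̄ = (S₀/π) × [bracket] = (1361/π) × 0.322265 = 139.6 W/m².

Q̄ ≈ 140 W/m²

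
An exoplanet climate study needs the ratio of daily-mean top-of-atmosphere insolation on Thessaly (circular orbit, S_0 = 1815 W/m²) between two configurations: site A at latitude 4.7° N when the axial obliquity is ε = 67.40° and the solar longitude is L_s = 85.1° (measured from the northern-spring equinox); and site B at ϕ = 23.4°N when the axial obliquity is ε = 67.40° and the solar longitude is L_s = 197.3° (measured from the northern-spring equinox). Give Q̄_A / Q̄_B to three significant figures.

Q̄_A / Q̄_B ≈ 0.720

— Configuration A (ϕ=+4.7°):
Solar declination: sin δ = sin ε · sin L_s = sin 67.40° × sin 85.1° = 0.91984, so δ = +66.902°.
cos h₀ = −tan(+4.7°) tan(+66.902°) = -0.1928, h₀ = 1.7648 rad.
Bracket: h₀ sin ϕ sin δ + cos ϕ cos δ sin h₀ = 1.7648×0.08194×0.91984 + 0.99664×0.39230×0.98124 = 0.133016 + 0.383647 = 0.516663.
Q̄ = (S_0/π) × [bracket] = (1815/π) × 0.516663 = 298.49 W/m².
— Configuration B (ϕ=+23.4°):
Solar declination: sin δ = sin ε · sin L_s = sin 67.40° × sin 197.3° = -0.27454, so δ = -15.935°.
cos h₀ = −tan(+23.4°) tan(-15.935°) = 0.1236, h₀ = 1.4469 rad.
Bracket: h₀ sin ϕ sin δ + cos ϕ cos δ sin h₀ = 1.4469×0.39715×-0.27454 + 0.91775×0.96158×0.99234 = -0.157761 + 0.875730 = 0.717969.
Q̄ = (S_0/π) × [bracket] = (1815/π) × 0.717969 = 414.79 W/m².
Ratio Q̄_A / Q̄_B = 298.49 / 414.79 = 0.7196.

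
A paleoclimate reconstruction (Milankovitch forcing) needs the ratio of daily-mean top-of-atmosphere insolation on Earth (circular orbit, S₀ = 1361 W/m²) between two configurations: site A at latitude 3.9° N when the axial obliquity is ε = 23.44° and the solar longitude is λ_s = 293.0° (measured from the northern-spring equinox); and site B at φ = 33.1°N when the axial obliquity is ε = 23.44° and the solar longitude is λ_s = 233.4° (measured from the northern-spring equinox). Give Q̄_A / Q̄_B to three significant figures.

— Configuration A (φ=+3.9°):
Solar declination: sin δ = sin ε · sin λ_s = sin 23.44° × sin 293.0° = -0.36617, so δ = -21.479°.
cos H₀ = −tan(+3.9°) tan(-21.479°) = 0.0268, H₀ = 1.5440 rad.
Bracket: H₀ sin φ sin δ + cos φ cos δ sin H₀ = 1.5440×0.06802×-0.36617 + 0.99768×0.93055×0.99964 = -0.038456 + 0.928057 = 0.889601.
Q̄ = (S₀/π) × [bracket] = (1361/π) × 0.889601 = 385.39 W/m².
— Configuration B (φ=+33.1°):
Solar declination: sin δ = sin ε · sin λ_s = sin 23.44° × sin 233.4° = -0.31935, so δ = -18.624°.
cos H₀ = −tan(+33.1°) tan(-18.624°) = 0.2197, H₀ = 1.3493 rad.
Bracket: H₀ sin φ sin δ + cos φ cos δ sin H₀ = 1.3493×0.54610×-0.31935 + 0.83772×0.94764×0.97557 = -0.235314 + 0.774463 = 0.539149.
Q̄ = (S₀/π) × [bracket] = (1361/π) × 0.539149 = 233.57 W/m².
Ratio Q̄_A / Q̄_B = 385.39 / 233.57 = 1.650.

Q̄_A / Q̄_B ≈ 1.65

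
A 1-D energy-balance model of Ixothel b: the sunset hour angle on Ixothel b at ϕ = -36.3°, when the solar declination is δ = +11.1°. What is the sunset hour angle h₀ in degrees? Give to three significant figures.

h₀ = 81.7°

cos h₀ = −tan ϕ · tan δ = −tan(-36.3°) × tan(+11.100°) = 0.1441, so h₀ = 1.4262 rad = 81.71°.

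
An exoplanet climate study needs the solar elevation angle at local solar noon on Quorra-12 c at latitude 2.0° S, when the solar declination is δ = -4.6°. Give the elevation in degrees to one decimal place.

87.4°

At local noon the hour angle is zero, so the zenith angle equals |φ − δ| = |-2.0° − (-4.600°)| = 2.600°.
Elevation = 90° − 2.600° = 87.4°.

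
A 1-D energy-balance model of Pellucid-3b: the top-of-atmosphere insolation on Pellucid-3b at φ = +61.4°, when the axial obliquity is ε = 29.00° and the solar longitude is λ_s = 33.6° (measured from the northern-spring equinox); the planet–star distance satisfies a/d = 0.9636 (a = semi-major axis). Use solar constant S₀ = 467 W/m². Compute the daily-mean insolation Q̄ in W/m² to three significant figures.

Solar declination: sin δ = sin ε · sin λ_s = sin 29.00° × sin 33.6° = 0.26829, so δ = +15.563°.
cos H₀ = −tan(+61.4°) tan(+15.563°) = -0.5108, H₀ = 2.1069 rad.
Bracket: H₀ sin φ sin δ + cos φ cos δ sin H₀ = 2.1069×0.87798×0.26829 + 0.47869×0.96334×0.85970 = 0.496287 + 0.396443 = 0.892730.
Inverse-square distance factor (a/d)² = 0.9636² = 0.928525.
Q̄ = (S₀/π) × 0.928525 × [bracket] = (467/π) × 0.928525 × 0.892730 = 123.2 W/m².

Q̄ ≈ 123 W/m²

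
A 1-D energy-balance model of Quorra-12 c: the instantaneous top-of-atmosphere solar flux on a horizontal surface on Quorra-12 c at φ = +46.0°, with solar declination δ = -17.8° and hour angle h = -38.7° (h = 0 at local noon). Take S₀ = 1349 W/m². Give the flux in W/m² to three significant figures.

cos θ_z = sin φ sin δ + cos φ cos δ cos h = -0.219899 + 0.516180 = 0.296281.
Flux = S₀ · cos θ_z = 1349 × 0.296281 = 399.7 W/m².

400 W/m²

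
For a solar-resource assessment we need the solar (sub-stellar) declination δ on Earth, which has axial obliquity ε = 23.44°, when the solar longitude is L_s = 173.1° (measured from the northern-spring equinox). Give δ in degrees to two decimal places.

δ = +2.74°

sin δ = sin ε · sin L_s = sin 23.44° × sin 173.1° = 0.047789.
δ = arcsin(0.047789) = +2.74°.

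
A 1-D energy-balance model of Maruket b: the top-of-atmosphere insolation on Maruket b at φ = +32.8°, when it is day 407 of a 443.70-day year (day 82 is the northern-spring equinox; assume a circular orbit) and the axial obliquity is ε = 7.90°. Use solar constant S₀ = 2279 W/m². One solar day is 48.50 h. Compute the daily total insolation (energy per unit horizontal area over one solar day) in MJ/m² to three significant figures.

Solar longitude: λ_s = 360° × (407 − 82)/443.70 = 263.692°.
sin δ = sin 7.90° × sin 263.692° = -0.13661, so δ = -7.852°.
cos H₀ = −tan(+32.8°) tan(-7.852°) = 0.0889, H₀ = 1.4818 rad.
Bracket: H₀ sin φ sin δ + cos φ cos δ sin H₀ = 1.4818×0.54171×-0.13661 + 0.84057×0.99062×0.99604 = -0.109658 + 0.829388 = 0.719730.
Q̄ = (S₀/π) × [bracket] = (2279/π) × 0.719730 = 522.11 W/m².
Daily total = Q̄ × 48.50 h × 3600 s/h = 522.11 × 48.50 × 3600 / 10⁶ = 91.16 MJ/m².

91.2 MJ/m²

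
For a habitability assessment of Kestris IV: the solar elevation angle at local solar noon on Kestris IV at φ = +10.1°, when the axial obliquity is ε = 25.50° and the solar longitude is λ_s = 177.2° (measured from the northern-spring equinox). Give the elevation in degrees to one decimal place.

Solar declination: sin δ = sin ε · sin λ_s = sin 25.50° × sin 177.2° = 0.02103, so δ = +1.205°.
At local noon the hour angle is zero, so the zenith angle equals |φ − δ| = |+10.1° − (+1.205°)| = 8.895°.
Elevation = 90° − 8.895° = 81.1°.

81.1°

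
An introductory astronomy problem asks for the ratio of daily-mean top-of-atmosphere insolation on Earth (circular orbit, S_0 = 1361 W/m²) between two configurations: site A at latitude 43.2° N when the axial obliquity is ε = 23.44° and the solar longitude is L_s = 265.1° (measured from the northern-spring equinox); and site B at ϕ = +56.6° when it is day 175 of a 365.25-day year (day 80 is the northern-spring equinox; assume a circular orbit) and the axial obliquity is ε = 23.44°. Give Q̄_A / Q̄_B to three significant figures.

— Configuration A (ϕ=+43.2°):
Solar declination: sin δ = sin ε · sin L_s = sin 23.44° × sin 265.1° = -0.39633, so δ = -23.349°.
cos h₀ = −tan(+43.2°) tan(-23.349°) = 0.4054, h₀ = 1.1534 rad.
Bracket: h₀ sin ϕ sin δ + cos ϕ cos δ sin h₀ = 1.1534×0.68455×-0.39633 + 0.72897×0.91811×0.91415 = -0.312926 + 0.611817 = 0.298891.
Q̄ = (S_0/π) × [bracket] = (1361/π) × 0.298891 = 129.49 W/m².
— Configuration B (ϕ=+56.6°):
Solar longitude: L_s = 360° × (175 − 80)/365.25 = 93.634°.
sin δ = sin 23.44° × sin 93.634° = 0.39699, so δ = +23.390°.
cos h₀ = −tan(+56.6°) tan(+23.390°) = -0.6560, h₀ = 2.2863 rad.
Bracket: h₀ sin ϕ sin δ + cos ϕ cos δ sin h₀ = 2.2863×0.83485×0.39699 + 0.55048×0.91782×0.75479 = 0.757742 + 0.381351 = 1.139093.
Q̄ = (S_0/π) × [bracket] = (1361/π) × 1.139093 = 493.48 W/m².
Ratio Q̄_A / Q̄_B = 129.49 / 493.48 = 0.2624.

Q̄_A / Q̄_B ≈ 0.262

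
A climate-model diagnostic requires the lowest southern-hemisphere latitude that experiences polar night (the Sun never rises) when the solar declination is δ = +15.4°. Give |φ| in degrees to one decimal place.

|φ| = 74.6°

Polar night requires cos H₀ = −tan φ tan δ ≥ 1, i.e. tan φ tan δ ≤ −1.
The boundary is |tan φ| · |tan δ| = 1, so |φ| = 90° − |δ| = 90° − 15.4° = 74.6° in the southern hemisphere.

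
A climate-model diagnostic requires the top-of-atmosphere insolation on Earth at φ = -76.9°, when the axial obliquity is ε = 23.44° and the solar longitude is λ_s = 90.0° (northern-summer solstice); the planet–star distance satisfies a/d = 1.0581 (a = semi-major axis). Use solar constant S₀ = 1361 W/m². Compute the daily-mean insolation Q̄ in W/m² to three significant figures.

Solar declination: sin δ = sin ε · sin λ_s = sin 23.44° × sin 90.0° = 0.39779, so δ = +23.440°.
cos H₀ = −tan(-76.9°) tan(+23.440°) = 1.8631 ≥ 1 ⇒ polar night, H₀ = 0 and Q̄ = 0.
Inverse-square distance factor (a/d)² = 1.0581² = 1.119576.

Q̄ ≈ 0.00 W/m²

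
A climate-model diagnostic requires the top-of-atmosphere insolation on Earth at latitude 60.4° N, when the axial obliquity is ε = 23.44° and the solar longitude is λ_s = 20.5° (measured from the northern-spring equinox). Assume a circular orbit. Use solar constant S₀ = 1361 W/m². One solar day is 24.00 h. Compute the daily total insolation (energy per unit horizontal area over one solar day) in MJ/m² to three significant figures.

Solar declination: sin δ = sin ε · sin λ_s = sin 23.44° × sin 20.5° = 0.13931, so δ = +8.008°.
cos H₀ = −tan(+60.4°) tan(+8.008°) = -0.2476, H₀ = 1.8210 rad.
Bracket: H₀ sin φ sin δ + cos φ cos δ sin H₀ = 1.8210×0.86949×0.13931 + 0.49394×0.99025×0.96885 = 0.220575 + 0.473888 = 0.694463.
Q̄ = (S₀/π) × [bracket] = (1361/π) × 0.694463 = 300.86 W/m².
Daily total = Q̄ × 24.00 h × 3600 s/h = 300.86 × 24.00 × 3600 / 10⁶ = 25.99 MJ/m².

26.0 MJ/m²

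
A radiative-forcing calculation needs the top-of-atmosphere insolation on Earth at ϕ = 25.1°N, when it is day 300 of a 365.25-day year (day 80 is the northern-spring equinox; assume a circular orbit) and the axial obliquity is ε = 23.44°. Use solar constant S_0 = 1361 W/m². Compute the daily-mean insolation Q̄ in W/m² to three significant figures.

Solar longitude: L_s = 360° × (300 − 80)/365.25 = 216.838°.
sin δ = sin 23.44° × sin 216.838° = -0.23849, so δ = -13.798°.
cos h₀ = −tan(+25.1°) tan(-13.798°) = 0.1150, h₀ = 1.4555 rad.
Bracket: h₀ sin ϕ sin δ + cos ϕ cos δ sin h₀ = 1.4555×0.42420×-0.23849 + 0.90557×0.97114×0.99336 = -0.147249 + 0.873596 = 0.726347.
Q̄ = (S_0/π) × [bracket] = (1361/π) × 0.726347 = 314.7 W/m².

Q̄ ≈ 315 W/m²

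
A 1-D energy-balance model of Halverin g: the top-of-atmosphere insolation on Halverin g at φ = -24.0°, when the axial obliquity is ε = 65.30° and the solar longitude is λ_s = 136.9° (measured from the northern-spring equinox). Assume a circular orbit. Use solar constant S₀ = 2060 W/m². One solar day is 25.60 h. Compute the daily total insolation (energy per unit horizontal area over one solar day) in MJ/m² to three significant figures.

22.0 MJ/m²

Solar declination: sin δ = sin ε · sin λ_s = sin 65.30° × sin 136.9° = 0.62076, so δ = +38.372°.
cos H₀ = −tan(-24.0°) tan(+38.372°) = 0.3525, H₀ = 1.2105 rad.
Bracket: H₀ sin φ sin δ + cos φ cos δ sin H₀ = 1.2105×-0.40674×0.62076 + 0.91355×0.78400×0.93580 = -0.305637 + 0.670242 = 0.364605.
Q̄ = (S₀/π) × [bracket] = (2060/π) × 0.364605 = 239.08 W/m².
Daily total = Q̄ × 25.60 h × 3600 s/h = 239.08 × 25.60 × 3600 / 10⁶ = 22.03 MJ/m².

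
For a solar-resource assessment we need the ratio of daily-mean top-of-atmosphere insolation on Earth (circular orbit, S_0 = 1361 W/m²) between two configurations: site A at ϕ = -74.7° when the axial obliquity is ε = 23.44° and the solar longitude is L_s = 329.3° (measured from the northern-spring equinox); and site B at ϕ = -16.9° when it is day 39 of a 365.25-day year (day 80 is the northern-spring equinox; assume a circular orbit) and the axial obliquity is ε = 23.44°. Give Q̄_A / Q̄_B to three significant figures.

— Configuration A (ϕ=-74.7°):
Solar declination: sin δ = sin ε · sin L_s = sin 23.44° × sin 329.3° = -0.20309, so δ = -11.718°.
cos h₀ = −tan(-74.7°) tan(-11.718°) = -0.7582, h₀ = 2.4313 rad.
Bracket: h₀ sin ϕ sin δ + cos ϕ cos δ sin h₀ = 2.4313×-0.96456×-0.20309 + 0.26387×0.97916×0.65206 = 0.476273 + 0.168473 = 0.644746.
Q̄ = (S_0/π) × [bracket] = (1361/π) × 0.644746 = 279.32 W/m².
— Configuration B (ϕ=-16.9°):
Solar longitude: L_s = 360° × (39 − 80)/365.25 = -40.411°, i.e. -40.411° + 360° = 319.589°.
sin δ = sin 23.44° × sin 319.589° = -0.25787, so δ = -14.944°.
cos h₀ = −tan(-16.9°) tan(-14.944°) = -0.0811, h₀ = 1.6520 rad.
Bracket: h₀ sin ϕ sin δ + cos ϕ cos δ sin h₀ = 1.6520×-0.29070×-0.25787 + 0.95681×0.96618×0.99671 = 0.123839 + 0.921409 = 1.045248.
Q̄ = (S_0/π) × [bracket] = (1361/π) × 1.045248 = 452.82 W/m².
Ratio Q̄_A / Q̄_B = 279.32 / 452.82 = 0.6168.

Q̄_A / Q̄_B ≈ 0.617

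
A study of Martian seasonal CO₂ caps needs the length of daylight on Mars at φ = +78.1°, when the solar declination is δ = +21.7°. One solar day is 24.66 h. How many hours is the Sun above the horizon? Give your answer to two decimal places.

Sunrise equation: cos H₀ = −tan φ · tan δ = -1.8884 ≤ −1, so the Sun never sets (polar day) and H₀ = π.
Daylight = 2H₀/(2π) × 24.66 h = (3.1416/π) × 24.66 = 24.66 h.

24.66 h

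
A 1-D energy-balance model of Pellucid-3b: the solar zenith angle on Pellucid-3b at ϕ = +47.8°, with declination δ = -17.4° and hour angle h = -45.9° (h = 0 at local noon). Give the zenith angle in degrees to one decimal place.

θ_z = 77.0°

cos θ_z = sin ϕ sin δ + cos ϕ cos δ cos h = -0.221531 + 0.446068 = 0.224537.
θ_z = arccos(0.224537) = 77.0°.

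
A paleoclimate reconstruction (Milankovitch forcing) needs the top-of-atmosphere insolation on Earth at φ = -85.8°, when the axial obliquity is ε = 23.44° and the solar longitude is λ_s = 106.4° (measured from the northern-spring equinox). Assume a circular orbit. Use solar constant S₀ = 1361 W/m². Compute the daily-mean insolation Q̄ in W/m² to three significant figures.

Q̄ ≈ 0.00 W/m²

Solar declination: sin δ = sin ε · sin λ_s = sin 23.44° × sin 106.4° = 0.38160, so δ = +22.433°.
cos H₀ = −tan(-85.8°) tan(+22.433°) = 5.6219 ≥ 1 ⇒ polar night, H₀ = 0 and Q̄ = 0.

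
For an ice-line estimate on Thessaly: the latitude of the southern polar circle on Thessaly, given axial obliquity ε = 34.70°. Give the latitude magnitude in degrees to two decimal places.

55.30°

The polar circle is the lowest latitude that experiences at least one full rotation of continuous darkness at the northern-summer solstice; it lies at |φ| = 90° − ε = 90° − 34.70° = 55.30°.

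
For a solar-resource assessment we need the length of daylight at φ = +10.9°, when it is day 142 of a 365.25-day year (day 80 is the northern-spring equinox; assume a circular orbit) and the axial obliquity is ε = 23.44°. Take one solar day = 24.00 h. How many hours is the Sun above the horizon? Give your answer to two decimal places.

Solar longitude: λ_s = 360° × (142 − 80)/365.25 = 61.109°.
sin δ = sin 23.44° × sin 61.109° = 0.34828, so δ = +20.382°.
cos H₀ = −tan φ · tan δ = −tan(+10.9°) × tan(+20.382°) = -0.0715, so H₀ = 1.6424 rad = 94.10°.
Daylight = 2H₀/(2π) × 24.00 h = (1.6424/π) × 24.00 = 12.55 h.

12.55 h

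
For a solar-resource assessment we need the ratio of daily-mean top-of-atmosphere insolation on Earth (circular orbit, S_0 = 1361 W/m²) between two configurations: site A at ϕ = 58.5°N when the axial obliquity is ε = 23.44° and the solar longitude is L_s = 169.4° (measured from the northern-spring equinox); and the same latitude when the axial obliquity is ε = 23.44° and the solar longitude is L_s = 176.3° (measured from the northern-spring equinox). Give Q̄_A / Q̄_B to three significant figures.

Q̄_A / Q̄_B ≈ 1.12

— Configuration A (ϕ=+58.5°):
Solar declination: sin δ = sin ε · sin L_s = sin 23.44° × sin 169.4° = 0.07317, so δ = +4.196°.
cos h₀ = −tan(+58.5°) tan(+4.196°) = -0.1197, h₀ = 1.6908 rad.
Bracket: h₀ sin ϕ sin δ + cos ϕ cos δ sin h₀ = 1.6908×0.85264×0.07317 + 0.52250×0.99732×0.99281 = 0.105485 + 0.517353 = 0.622838.
Q̄ = (S_0/π) × [bracket] = (1361/π) × 0.622838 = 269.83 W/m².
— Configuration B (ϕ=+58.5°):
Solar declination: sin δ = sin ε · sin L_s = sin 23.44° × sin 176.3° = 0.02567, so δ = +1.471°.
cos h₀ = −tan(+58.5°) tan(+1.471°) = -0.0419, h₀ = 1.6127 rad.
Bracket: h₀ sin ϕ sin δ + cos ϕ cos δ sin h₀ = 1.6127×0.85264×0.02567 + 0.52250×0.99967×0.99912 = 0.035298 + 0.521868 = 0.557166.
Q̄ = (S_0/π) × [bracket] = (1361/π) × 0.557166 = 241.38 W/m².
Ratio Q̄_A / Q̄_B = 269.83 / 241.38 = 1.118.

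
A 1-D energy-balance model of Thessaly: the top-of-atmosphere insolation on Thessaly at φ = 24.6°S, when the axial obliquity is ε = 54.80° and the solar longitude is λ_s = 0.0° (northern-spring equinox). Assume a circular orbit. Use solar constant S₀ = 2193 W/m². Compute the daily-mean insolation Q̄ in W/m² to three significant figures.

Solar declination: sin δ = sin ε · sin λ_s = sin 54.80° × sin 0.0° = 0.00000, so δ = +0.000°.
cos H₀ = −tan(-24.6°) tan(+0.000°) = 0.0000, H₀ = 1.5708 rad.
Bracket: H₀ sin φ sin δ + cos φ cos δ sin H₀ = 1.5708×-0.41628×0.00000 + 0.90924×1.00000×1.00000 = -0.000000 + 0.909240 = 0.909240.
Q̄ = (S₀/π) × [bracket] = (2193/π) × 0.909240 = 634.7 W/m².

Q̄ ≈ 635 W/m²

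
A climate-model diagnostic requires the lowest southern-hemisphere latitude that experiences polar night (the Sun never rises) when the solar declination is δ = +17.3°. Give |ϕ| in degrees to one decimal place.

Polar night requires cos h₀ = −tan ϕ tan δ ≥ 1, i.e. tan ϕ tan δ ≤ −1.
The boundary is |tan ϕ| · |tan δ| = 1, so |ϕ| = 90° − |δ| = 90° − 17.3° = 72.7° in the southern hemisphere.

|ϕ| = 72.7°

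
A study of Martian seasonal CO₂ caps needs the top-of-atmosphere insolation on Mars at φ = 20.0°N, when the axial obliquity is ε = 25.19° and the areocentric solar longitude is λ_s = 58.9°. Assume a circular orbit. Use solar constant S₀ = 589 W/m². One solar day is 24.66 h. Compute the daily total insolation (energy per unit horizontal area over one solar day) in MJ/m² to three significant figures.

18.0 MJ/m²

sin δ = sin 25.19° × sin 58.9° = 0.36445, so δ = +21.373°.
cos H₀ = −tan(+20.0°) tan(+21.373°) = -0.1424, H₀ = 1.7137 rad.
Bracket: H₀ sin φ sin δ + cos φ cos δ sin H₀ = 1.7137×0.34202×0.36445 + 0.93969×0.93122×0.98980 = 0.213611 + 0.866133 = 1.079744.
Q̄ = (S₀/π) × [bracket] = (589/π) × 1.079744 = 202.44 W/m².
Daily total = Q̄ × 24.66 h × 3600 s/h = 202.44 × 24.66 × 3600 / 10⁶ = 17.97 MJ/m².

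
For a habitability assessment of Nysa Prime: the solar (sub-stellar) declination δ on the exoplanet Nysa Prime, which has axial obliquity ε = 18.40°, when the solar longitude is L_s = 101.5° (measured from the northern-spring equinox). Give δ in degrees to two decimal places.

sin δ = sin ε · sin L_s = sin 18.40° × sin 101.5° = 0.309312.
δ = arcsin(0.309312) = +18.02°.

δ = +18.02°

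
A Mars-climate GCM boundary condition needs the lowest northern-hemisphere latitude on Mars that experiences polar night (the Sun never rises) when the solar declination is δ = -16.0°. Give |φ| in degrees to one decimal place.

Polar night requires cos H₀ = −tan φ tan δ ≥ 1, i.e. tan φ tan δ ≤ −1.
The boundary is |tan φ| · |tan δ| = 1, so |φ| = 90° − |δ| = 90° − 16.0° = 74.0° in the northern hemisphere.

|φ| = 74.0°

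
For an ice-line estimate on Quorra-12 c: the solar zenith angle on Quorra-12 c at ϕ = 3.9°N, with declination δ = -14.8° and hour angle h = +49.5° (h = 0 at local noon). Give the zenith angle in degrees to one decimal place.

θ_z = 52.5°

cos θ_z = sin ϕ sin δ + cos ϕ cos δ cos h = -0.017374 + 0.626448 = 0.609074.
θ_z = arccos(0.609074) = 52.5°.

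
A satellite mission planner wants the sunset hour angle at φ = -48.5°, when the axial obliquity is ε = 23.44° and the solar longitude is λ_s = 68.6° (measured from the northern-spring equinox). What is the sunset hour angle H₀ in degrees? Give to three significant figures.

H₀ = 63.2°

Solar declination: sin δ = sin ε · sin λ_s = sin 23.44° × sin 68.6° = 0.37036, so δ = +21.738°.
cos H₀ = −tan φ · tan δ = −tan(-48.5°) × tan(+21.738°) = 0.4507, so H₀ = 1.1033 rad = 63.21°.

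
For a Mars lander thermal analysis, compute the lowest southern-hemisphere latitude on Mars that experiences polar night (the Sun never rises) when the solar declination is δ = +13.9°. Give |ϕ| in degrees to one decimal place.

|ϕ| = 76.1°

Polar night requires cos h₀ = −tan ϕ tan δ ≥ 1, i.e. tan ϕ tan δ ≤ −1.
The boundary is |tan ϕ| · |tan δ| = 1, so |ϕ| = 90° − |δ| = 90° − 13.9° = 76.1° in the southern hemisphere.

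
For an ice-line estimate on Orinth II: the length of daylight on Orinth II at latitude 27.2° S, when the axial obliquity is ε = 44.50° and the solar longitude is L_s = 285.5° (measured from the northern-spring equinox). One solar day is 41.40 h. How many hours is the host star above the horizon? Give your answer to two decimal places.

27.16 h

Solar declination: sin δ = sin ε · sin L_s = sin 44.50° × sin 285.5° = -0.67542, so δ = -42.487°.
cos h₀ = −tan ϕ · tan δ = −tan(-27.2°) × tan(-42.487°) = -0.4707, so h₀ = 2.0609 rad = 118.08°.
Daylight = 2h₀/(2π) × 41.40 h = (2.0609/π) × 41.40 = 27.16 h.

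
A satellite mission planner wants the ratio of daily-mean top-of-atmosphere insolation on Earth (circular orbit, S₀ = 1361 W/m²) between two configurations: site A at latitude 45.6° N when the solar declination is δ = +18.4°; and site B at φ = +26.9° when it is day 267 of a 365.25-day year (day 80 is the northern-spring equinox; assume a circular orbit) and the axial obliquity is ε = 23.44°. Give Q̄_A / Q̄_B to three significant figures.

— Configuration A (φ=+45.6°):
cos H₀ = −tan(+45.6°) tan(+18.400°) = -0.3397, H₀ = 1.9174 rad.
Bracket: H₀ sin φ sin δ + cos φ cos δ sin H₀ = 1.9174×0.71447×0.31565 + 0.69966×0.94888×0.94053 = 0.432417 + 0.624412 = 1.056829.
Q̄ = (S₀/π) × [bracket] = (1361/π) × 1.056829 = 457.84 W/m².
— Configuration B (φ=+26.9°):
Solar longitude: λ_s = 360° × (267 − 80)/365.25 = 184.312°.
sin δ = sin 23.44° × sin 184.312° = -0.02991, so δ = -1.714°.
cos H₀ = −tan(+26.9°) tan(-1.714°) = 0.0152, H₀ = 1.5556 rad.
Bracket: H₀ sin φ sin δ + cos φ cos δ sin H₀ = 1.5556×0.45243×-0.02991 + 0.89180×0.99955×0.99988 = -0.021051 + 0.891292 = 0.870241.
Q̄ = (S₀/π) × [bracket] = (1361/π) × 0.870241 = 377.01 W/m².
Ratio Q̄_A / Q̄_B = 457.84 / 377.01 = 1.214.

Q̄_A / Q̄_B ≈ 1.21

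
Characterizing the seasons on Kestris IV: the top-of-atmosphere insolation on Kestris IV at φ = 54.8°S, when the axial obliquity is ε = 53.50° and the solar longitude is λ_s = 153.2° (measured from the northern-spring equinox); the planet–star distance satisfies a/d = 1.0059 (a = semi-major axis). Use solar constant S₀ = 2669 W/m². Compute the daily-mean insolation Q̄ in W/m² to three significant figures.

Solar declination: sin δ = sin ε · sin λ_s = sin 53.50° × sin 153.2° = 0.36244, so δ = +21.250°.
cos H₀ = −tan(-54.8°) tan(+21.250°) = 0.5513, H₀ = 0.9869 rad.
Bracket: H₀ sin φ sin δ + cos φ cos δ sin H₀ = 0.9869×-0.81714×0.36244 + 0.57643×0.93201×0.83432 = -0.292284 + 0.448229 = 0.155945.
Inverse-square distance factor (a/d)² = 1.0059² = 1.011835.
Q̄ = (S₀/π) × 1.011835 × [bracket] = (2669/π) × 1.011835 × 0.155945 = 134.1 W/m².

Q̄ ≈ 134 W/m²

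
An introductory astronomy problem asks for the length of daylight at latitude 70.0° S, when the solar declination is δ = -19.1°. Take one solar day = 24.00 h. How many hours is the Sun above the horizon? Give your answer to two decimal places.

21.61 h

cos H₀ = −tan φ · tan δ = −tan(-70.0°) × tan(-19.100°) = -0.9514, so H₀ = 2.8285 rad = 162.06°.
Daylight = 2H₀/(2π) × 24.00 h = (2.8285/π) × 24.00 = 21.61 h.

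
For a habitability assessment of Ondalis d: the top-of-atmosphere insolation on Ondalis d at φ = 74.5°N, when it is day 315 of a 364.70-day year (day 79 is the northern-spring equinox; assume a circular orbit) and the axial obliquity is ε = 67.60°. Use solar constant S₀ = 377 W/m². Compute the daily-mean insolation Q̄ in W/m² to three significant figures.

Solar longitude: λ_s = 360° × (315 − 79)/364.70 = 232.959°.
sin δ = sin 67.60° × sin 232.959° = -0.73797, so δ = -47.559°.
cos H₀ = −tan(+74.5°) tan(-47.559°) = 3.9433 ≥ 1 ⇒ polar night, H₀ = 0 and Q̄ = 0.

Q̄ ≈ 0.00 W/m²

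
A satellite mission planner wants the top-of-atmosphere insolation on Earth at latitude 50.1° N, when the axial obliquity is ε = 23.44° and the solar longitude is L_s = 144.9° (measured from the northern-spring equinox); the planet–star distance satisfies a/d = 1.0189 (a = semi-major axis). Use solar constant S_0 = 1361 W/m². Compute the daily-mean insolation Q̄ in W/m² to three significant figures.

Q̄ ≈ 416 W/m²

Solar declination: sin δ = sin ε · sin L_s = sin 23.44° × sin 144.9° = 0.22873, so δ = +13.222°.
cos h₀ = −tan(+50.1°) tan(+13.222°) = -0.2810, h₀ = 1.8556 rad.
Bracket: h₀ sin ϕ sin δ + cos ϕ cos δ sin h₀ = 1.8556×0.76717×0.22873 + 0.64145×0.97349×0.95971 = 0.325611 + 0.599286 = 0.924897.
Inverse-square distance factor (a/d)² = 1.0189² = 1.038157.
Q̄ = (S_0/π) × 1.038157 × [bracket] = (1361/π) × 1.038157 × 0.924897 = 416.0 W/m².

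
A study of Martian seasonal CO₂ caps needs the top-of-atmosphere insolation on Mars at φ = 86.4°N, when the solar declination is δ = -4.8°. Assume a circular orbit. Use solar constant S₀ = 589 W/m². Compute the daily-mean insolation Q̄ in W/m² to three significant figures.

Q̄ ≈ 0.00 W/m²

cos H₀ = −tan(+86.4°) tan(-4.800°) = 1.3347 ≥ 1 ⇒ polar night, H₀ = 0 and Q̄ = 0.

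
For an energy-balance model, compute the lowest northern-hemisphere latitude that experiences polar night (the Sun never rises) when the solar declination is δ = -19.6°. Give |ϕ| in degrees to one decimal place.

|ϕ| = 70.4°

Polar night requires cos h₀ = −tan ϕ tan δ ≥ 1, i.e. tan ϕ tan δ ≤ −1.
The boundary is |tan ϕ| · |tan δ| = 1, so |ϕ| = 90° − |δ| = 90° − 19.6° = 70.4° in the northern hemisphere.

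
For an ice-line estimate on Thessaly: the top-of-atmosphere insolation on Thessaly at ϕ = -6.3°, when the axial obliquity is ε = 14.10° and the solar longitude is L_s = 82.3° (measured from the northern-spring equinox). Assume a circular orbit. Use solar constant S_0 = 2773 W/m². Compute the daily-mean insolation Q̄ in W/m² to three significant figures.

Q̄ ≈ 815 W/m²

Solar declination: sin δ = sin ε · sin L_s = sin 14.10° × sin 82.3° = 0.24142, so δ = +13.970°.
cos h₀ = −tan(-6.3°) tan(+13.970°) = 0.0275, h₀ = 1.5433 rad.
Bracket: h₀ sin ϕ sin δ + cos ϕ cos δ sin h₀ = 1.5433×-0.10973×0.24142 + 0.99396×0.97042×0.99962 = -0.040884 + 0.964192 = 0.923308.
Q̄ = (S_0/π) × [bracket] = (2773/π) × 0.923308 = 815.0 W/m².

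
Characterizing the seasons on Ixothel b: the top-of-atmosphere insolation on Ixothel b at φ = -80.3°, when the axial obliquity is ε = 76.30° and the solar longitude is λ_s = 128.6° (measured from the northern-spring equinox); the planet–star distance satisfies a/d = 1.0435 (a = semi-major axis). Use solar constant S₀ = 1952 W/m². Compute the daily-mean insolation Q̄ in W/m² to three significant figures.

Q̄ ≈ 0.00 W/m²

Solar declination: sin δ = sin ε · sin λ_s = sin 76.30° × sin 128.6° = 0.75929, so δ = +49.401°.
cos H₀ = −tan(-80.3°) tan(+49.401°) = 6.8259 ≥ 1 ⇒ polar night, H₀ = 0 and Q̄ = 0.
Inverse-square distance factor (a/d)² = 1.0435² = 1.088892.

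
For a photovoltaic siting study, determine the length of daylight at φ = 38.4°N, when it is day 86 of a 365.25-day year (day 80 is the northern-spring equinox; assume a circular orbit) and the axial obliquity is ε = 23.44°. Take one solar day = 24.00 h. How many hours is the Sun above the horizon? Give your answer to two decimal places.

Solar longitude: λ_s = 360° × (86 − 80)/365.25 = 5.914°.
sin δ = sin 23.44° × sin 5.914° = 0.04098, so δ = +2.349°.
cos H₀ = −tan φ · tan δ = −tan(+38.4°) × tan(+2.349°) = -0.0325, so H₀ = 1.6033 rad = 91.86°.
Daylight = 2H₀/(2π) × 24.00 h = (1.6033/π) × 24.00 = 12.25 h.

12.25 h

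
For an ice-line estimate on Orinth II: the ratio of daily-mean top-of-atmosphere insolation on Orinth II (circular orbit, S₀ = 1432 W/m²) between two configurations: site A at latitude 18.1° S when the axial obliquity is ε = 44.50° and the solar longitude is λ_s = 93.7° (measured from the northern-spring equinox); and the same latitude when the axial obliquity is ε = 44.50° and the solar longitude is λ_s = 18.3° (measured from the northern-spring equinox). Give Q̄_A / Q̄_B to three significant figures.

Q̄_A / Q̄_B ≈ 0.454

— Configuration A (φ=-18.1°):
Solar declination: sin δ = sin ε · sin λ_s = sin 44.50° × sin 93.7° = 0.69945, so δ = +44.383°.
cos H₀ = −tan(-18.1°) tan(+44.383°) = 0.3199, H₀ = 1.2452 rad.
Bracket: H₀ sin φ sin δ + cos φ cos δ sin H₀ = 1.2452×-0.31068×0.69945 + 0.95052×0.71468×0.94746 = -0.270588 + 0.643626 = 0.373038.
Q̄ = (S₀/π) × [bracket] = (1432/π) × 0.373038 = 170.04 W/m².
— Configuration B (φ=-18.1°):
Solar declination: sin δ = sin ε · sin λ_s = sin 44.50° × sin 18.3° = 0.22008, so δ = +12.714°.
cos H₀ = −tan(-18.1°) tan(+12.714°) = 0.0737, H₀ = 1.4970 rad.
Bracket: H₀ sin φ sin δ + cos φ cos δ sin H₀ = 1.4970×-0.31068×0.22008 + 0.95052×0.97548×0.99728 = -0.102357 + 0.924691 = 0.822334.
Q̄ = (S₀/π) × [bracket] = (1432/π) × 0.822334 = 374.84 W/m².
Ratio Q̄_A / Q̄_B = 170.04 / 374.84 = 0.4536.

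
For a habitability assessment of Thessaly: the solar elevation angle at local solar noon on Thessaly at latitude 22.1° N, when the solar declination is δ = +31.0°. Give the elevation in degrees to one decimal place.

At local noon the hour angle is zero, so the zenith angle equals |φ − δ| = |+22.1° − (+31.000°)| = 8.900°.
Elevation = 90° − 8.900° = 81.1°.

81.1°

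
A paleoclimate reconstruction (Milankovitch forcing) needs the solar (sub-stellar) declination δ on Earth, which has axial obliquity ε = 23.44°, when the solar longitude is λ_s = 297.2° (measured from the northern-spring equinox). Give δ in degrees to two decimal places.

δ = -20.72°

sin δ = sin ε · sin λ_s = sin 23.44° × sin 297.2° = -0.353800.
δ = arcsin(-0.353800) = -20.72°.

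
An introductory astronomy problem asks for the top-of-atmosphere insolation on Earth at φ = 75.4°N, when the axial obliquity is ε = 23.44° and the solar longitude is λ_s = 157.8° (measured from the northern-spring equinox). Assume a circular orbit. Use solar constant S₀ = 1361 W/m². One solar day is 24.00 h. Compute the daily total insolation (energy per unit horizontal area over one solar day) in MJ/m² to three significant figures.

19.5 MJ/m²

Solar declination: sin δ = sin ε · sin λ_s = sin 23.44° × sin 157.8° = 0.15030, so δ = +8.644°.
cos H₀ = −tan(+75.4°) tan(+8.644°) = -0.5836, H₀ = 2.1940 rad.
Bracket: H₀ sin φ sin δ + cos φ cos δ sin H₀ = 2.1940×0.96771×0.15030 + 0.25207×0.98864×0.81201 = 0.319110 + 0.202358 = 0.521468.
Q̄ = (S₀/π) × [bracket] = (1361/π) × 0.521468 = 225.91 W/m².
Daily total = Q̄ × 24.00 h × 3600 s/h = 225.91 × 24.00 × 3600 / 10⁶ = 19.52 MJ/m².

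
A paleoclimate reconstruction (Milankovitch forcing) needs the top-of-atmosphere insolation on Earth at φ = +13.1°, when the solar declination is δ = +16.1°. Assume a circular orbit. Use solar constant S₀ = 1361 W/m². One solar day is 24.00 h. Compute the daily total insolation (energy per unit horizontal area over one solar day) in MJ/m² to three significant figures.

cos H₀ = −tan(+13.1°) tan(+16.100°) = -0.0672, H₀ = 1.6380 rad.
Bracket: H₀ sin φ sin δ + cos φ cos δ sin H₀ = 1.6380×0.22665×0.27731 + 0.97398×0.96078×0.99774 = 0.102952 + 0.933666 = 1.036618.
Q̄ = (S₀/π) × [bracket] = (1361/π) × 1.036618 = 449.08 W/m².
Daily total = Q̄ × 24.00 h × 3600 s/h = 449.08 × 24.00 × 3600 / 10⁶ = 38.80 MJ/m².

38.8 MJ/m²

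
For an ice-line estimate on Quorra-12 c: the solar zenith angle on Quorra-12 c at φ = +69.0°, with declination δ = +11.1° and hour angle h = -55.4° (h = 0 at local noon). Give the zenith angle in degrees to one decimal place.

cos θ_z = sin φ sin δ + cos φ cos δ cos h = 0.179735 + 0.199690 = 0.379425.
θ_z = arccos(0.379425) = 67.7°.

θ_z = 67.7°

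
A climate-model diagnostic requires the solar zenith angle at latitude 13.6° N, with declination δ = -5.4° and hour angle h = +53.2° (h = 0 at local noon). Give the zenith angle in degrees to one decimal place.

θ_z = 56.1°

cos θ_z = sin ϕ sin δ + cos ϕ cos δ cos h = -0.022129 + 0.579644 = 0.557515.
θ_z = arccos(0.557515) = 56.1°.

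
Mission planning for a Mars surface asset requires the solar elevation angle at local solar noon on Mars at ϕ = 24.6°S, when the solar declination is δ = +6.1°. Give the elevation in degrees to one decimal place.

At local noon the hour angle is zero, so the zenith angle equals |ϕ − δ| = |-24.6° − (+6.100°)| = 30.700°.
Elevation = 90° − 30.700° = 59.3°.

59.3°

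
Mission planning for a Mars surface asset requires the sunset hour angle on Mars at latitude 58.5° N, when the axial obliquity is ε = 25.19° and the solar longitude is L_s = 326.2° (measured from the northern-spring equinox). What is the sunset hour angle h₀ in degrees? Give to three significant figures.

Solar declination: sin δ = sin ε · sin L_s = sin 25.19° × sin 326.2° = -0.23677, so δ = -13.696°.
cos h₀ = −tan ϕ · tan δ = −tan(+58.5°) × tan(-13.696°) = 0.3977, so h₀ = 1.1618 rad = 66.57°.

h₀ = 66.6°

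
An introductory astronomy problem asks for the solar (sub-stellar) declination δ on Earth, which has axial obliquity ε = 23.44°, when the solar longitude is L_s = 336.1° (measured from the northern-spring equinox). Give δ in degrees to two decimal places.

δ = -9.27°

sin δ = sin ε · sin L_s = sin 23.44° × sin 336.1° = -0.161161.
δ = arcsin(-0.161161) = -9.27°.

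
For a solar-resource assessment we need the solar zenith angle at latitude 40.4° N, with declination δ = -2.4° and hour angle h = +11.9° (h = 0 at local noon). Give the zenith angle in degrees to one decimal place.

θ_z = 44.2°

cos θ_z = sin φ sin δ + cos φ cos δ cos h = -0.027140 + 0.744518 = 0.717378.
θ_z = arccos(0.717378) = 44.2°.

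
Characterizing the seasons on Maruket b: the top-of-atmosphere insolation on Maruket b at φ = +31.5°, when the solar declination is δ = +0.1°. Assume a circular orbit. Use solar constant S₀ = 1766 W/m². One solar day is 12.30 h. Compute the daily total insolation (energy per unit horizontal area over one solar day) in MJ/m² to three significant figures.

cos H₀ = −tan(+31.5°) tan(+0.100°) = -0.0011, H₀ = 1.5719 rad.
Bracket: H₀ sin φ sin δ + cos φ cos δ sin H₀ = 1.5719×0.52250×0.00175 + 0.85264×1.00000×1.00000 = 0.001437 + 0.852640 = 0.854077.
Q̄ = (S₀/π) × [bracket] = (1766/π) × 0.854077 = 480.11 W/m².
Daily total = Q̄ × 12.30 h × 3600 s/h = 480.11 × 12.30 × 3600 / 10⁶ = 21.26 MJ/m².

21.3 MJ/m²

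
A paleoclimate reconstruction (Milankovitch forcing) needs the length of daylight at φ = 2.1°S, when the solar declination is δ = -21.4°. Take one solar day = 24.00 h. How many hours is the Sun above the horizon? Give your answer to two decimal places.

cos H₀ = −tan φ · tan δ = −tan(-2.1°) × tan(-21.400°) = -0.0144, so H₀ = 1.5852 rad = 90.82°.
Daylight = 2H₀/(2π) × 24.00 h = (1.5852/π) × 24.00 = 12.11 h.

12.11 h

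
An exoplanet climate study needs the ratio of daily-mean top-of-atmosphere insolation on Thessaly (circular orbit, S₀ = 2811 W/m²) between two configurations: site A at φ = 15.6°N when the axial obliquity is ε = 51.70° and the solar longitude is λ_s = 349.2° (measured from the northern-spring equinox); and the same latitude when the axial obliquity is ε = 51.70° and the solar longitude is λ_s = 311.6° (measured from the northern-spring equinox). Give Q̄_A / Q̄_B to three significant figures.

Q̄_A / Q̄_B ≈ 1.63

— Configuration A (φ=+15.6°):
Solar declination: sin δ = sin ε · sin λ_s = sin 51.70° × sin 349.2° = -0.14705, so δ = -8.456°.
cos H₀ = −tan(+15.6°) tan(-8.456°) = 0.0415, H₀ = 1.5293 rad.
Bracket: H₀ sin φ sin δ + cos φ cos δ sin H₀ = 1.5293×0.26892×-0.14705 + 0.96316×0.98913×0.99914 = -0.060476 + 0.951871 = 0.891395.
Q̄ = (S₀/π) × [bracket] = (2811/π) × 0.891395 = 797.59 W/m².
— Configuration B (φ=+15.6°):
Solar declination: sin δ = sin ε · sin λ_s = sin 51.70° × sin 311.6° = -0.58685, so δ = -35.934°.
cos H₀ = −tan(+15.6°) tan(-35.934°) = 0.2024, H₀ = 1.3670 rad.
Bracket: H₀ sin φ sin δ + cos φ cos δ sin H₀ = 1.3670×0.26892×-0.58685 + 0.96316×0.80969×0.97931 = -0.215734 + 0.763726 = 0.547992.
Q̄ = (S₀/π) × [bracket] = (2811/π) × 0.547992 = 490.33 W/m².
Ratio Q̄_A / Q̄_B = 797.59 / 490.33 = 1.627.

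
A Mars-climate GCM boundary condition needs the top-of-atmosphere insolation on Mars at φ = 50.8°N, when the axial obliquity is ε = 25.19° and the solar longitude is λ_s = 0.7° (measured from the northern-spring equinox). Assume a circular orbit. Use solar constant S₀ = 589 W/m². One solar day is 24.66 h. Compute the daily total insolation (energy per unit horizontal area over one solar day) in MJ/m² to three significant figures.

Solar declination: sin δ = sin ε · sin λ_s = sin 25.19° × sin 0.7° = 0.00520, so δ = +0.298°.
cos H₀ = −tan(+50.8°) tan(+0.298°) = -0.0064, H₀ = 1.5772 rad.
Bracket: H₀ sin φ sin δ + cos φ cos δ sin H₀ = 1.5772×0.77494×0.00520 + 0.63203×0.99999×0.99998 = 0.006356 + 0.632011 = 0.638367.
Q̄ = (S₀/π) × [bracket] = (589/π) × 0.638367 = 119.68 W/m².
Daily total = Q̄ × 24.66 h × 3600 s/h = 119.68 × 24.66 × 3600 / 10⁶ = 10.62 MJ/m².

10.6 MJ/m²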